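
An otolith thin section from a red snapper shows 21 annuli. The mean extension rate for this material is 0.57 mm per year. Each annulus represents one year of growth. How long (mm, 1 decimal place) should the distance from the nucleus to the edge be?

The record spans 21 years at 0.57 mm per year.
21 years at 0.57 mm/year gives 0.57 × 21 = 12.0 mm.

12.0 mm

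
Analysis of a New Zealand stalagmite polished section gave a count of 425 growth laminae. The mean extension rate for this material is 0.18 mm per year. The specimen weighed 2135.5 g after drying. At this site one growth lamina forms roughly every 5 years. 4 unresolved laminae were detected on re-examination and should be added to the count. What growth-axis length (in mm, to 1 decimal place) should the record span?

True growth lamina count = 425 + 4 = 429.
429 growth laminae at 5 years each span 429 × 5 = 2145 years.
Length ≈ 0.18 × 2145 = 386.1 mm.

386.1 mm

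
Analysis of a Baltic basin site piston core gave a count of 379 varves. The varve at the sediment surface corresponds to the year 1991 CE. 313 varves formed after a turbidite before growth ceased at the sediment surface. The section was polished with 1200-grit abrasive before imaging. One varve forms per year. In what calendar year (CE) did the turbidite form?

1678 CE

313 varves post-date the turbidite.
1991 − 313 = 1678 CE.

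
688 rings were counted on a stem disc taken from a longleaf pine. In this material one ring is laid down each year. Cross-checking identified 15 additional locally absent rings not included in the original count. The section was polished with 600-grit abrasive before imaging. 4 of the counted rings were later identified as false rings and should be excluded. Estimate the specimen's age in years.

Correcting the raw count gives 688 − 4 + 15 = 699 true rings.
With a one-to-one ring periodicity this is 699 years.

699 years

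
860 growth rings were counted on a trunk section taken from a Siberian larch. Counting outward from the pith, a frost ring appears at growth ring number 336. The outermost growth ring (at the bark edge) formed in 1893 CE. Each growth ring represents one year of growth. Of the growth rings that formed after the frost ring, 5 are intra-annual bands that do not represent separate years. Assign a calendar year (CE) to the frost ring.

1374 CE

860 − 336 = 524 growth rings lie beyond the frost ring toward the bark edge.
Removing the 5 false growth rings leaves 524 − 5 = 519 true growth rings beyond the frost ring.
The growth ring at the bark edge is 1893 CE, so the frost ring dates to 1893 − 519 = 1374 CE.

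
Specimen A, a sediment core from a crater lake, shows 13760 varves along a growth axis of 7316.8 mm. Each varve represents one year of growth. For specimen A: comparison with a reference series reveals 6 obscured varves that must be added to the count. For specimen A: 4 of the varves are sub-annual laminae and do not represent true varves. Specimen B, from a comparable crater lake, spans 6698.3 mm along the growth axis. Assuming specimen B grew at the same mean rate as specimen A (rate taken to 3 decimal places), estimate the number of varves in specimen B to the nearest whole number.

12591 varves

Specimen A: after corrections the count is 13760 − 4 + 6 = 13762 varves.
A: Extension rate ≈ 7316.8 / 13762 = 0.532 mm per year.
For B, 6698.3 / 0.532 = 12590.79 years ≈ 12591 varves.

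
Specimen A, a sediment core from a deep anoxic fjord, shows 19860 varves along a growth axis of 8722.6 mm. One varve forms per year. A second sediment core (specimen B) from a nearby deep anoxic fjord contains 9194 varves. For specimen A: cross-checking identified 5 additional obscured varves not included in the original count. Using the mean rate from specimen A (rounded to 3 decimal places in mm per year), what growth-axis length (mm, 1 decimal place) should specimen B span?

4036.2 mm

Specimen A: correcting the raw count gives 19860 + 5 = 19865 true varves.
A: Extension rate ≈ 8722.6 / 19865 = 0.439 mm/yr.
For B, 0.439 mm/year × 9194 years = 4036.2 mm.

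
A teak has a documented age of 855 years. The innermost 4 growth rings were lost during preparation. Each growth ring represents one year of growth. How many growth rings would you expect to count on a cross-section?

Expected growth rings over 855 years: 855.
Less the 4 uncaptured growth rings: 855 − 4 = 851.

851 growth rings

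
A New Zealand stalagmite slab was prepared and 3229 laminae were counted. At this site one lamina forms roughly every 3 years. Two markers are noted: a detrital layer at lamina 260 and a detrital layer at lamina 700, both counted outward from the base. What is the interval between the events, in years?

1320 years

Separation: 700 − 260 = 440 laminae.
Multiplying by 3 years per lamina: 440 × 3 = 1320 years.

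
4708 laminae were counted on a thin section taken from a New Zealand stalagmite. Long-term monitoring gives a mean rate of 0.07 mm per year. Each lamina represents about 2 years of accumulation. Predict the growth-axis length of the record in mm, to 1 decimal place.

4708 laminae at 2 years each span 4708 × 2 = 9416 years.
Predicted length = 0.07 mm/year × 9416 years = 659.1 mm.

659.1 mm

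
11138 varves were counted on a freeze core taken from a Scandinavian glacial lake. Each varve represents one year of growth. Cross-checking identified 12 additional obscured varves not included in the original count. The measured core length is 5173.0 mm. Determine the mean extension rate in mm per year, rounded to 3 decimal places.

True varve count = 11138 + 12 = 11150.
Extension rate ≈ 5173.0 / 11150 = 0.464 mm per year.

0.464 mm per year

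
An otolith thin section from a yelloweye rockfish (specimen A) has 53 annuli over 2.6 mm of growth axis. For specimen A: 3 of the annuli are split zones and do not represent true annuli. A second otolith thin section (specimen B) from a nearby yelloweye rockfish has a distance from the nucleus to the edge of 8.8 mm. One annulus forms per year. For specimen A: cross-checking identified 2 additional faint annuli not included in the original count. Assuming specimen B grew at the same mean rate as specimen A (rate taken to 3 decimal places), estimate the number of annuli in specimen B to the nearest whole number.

Specimen A: adjusted count: 53 − 3 + 2 = 52 annuli.
A: Extension rate ≈ 2.6 / 52 = 0.050 mm per year.
Specimen B: 8.8 mm / 0.050 mm per year = 176.00 years ≈ 176 annuli.

176 annuli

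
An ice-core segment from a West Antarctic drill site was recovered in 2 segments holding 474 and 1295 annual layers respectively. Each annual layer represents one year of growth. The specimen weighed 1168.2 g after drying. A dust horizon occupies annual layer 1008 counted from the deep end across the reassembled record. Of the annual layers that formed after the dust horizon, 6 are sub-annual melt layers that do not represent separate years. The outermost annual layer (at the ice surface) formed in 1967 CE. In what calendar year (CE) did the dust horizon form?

Total annual layers = 474 + 1295 = 1769.
The dust horizon sits at annual layer 1008 from the deep end, so 1769 − 1008 = 761 annual layers formed after it.
Excluding 6 false annual layers: 761 − 6 = 755.
The annual layer at the ice surface is 1967 CE, so the dust horizon dates to 1967 − 755 = 1212 CE.

1212 CE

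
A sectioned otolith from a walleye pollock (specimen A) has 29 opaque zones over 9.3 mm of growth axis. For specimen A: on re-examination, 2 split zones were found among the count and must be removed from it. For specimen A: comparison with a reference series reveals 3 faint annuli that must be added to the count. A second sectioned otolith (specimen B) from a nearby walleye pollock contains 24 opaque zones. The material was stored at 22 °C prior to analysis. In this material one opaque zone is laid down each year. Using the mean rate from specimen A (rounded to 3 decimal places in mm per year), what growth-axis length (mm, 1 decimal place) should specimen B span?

7.4 mm

Specimen A: after corrections the count is 29 − 2 + 3 = 30 opaque zones.
A: 9.3 mm over 30 years gives 9.3 / 30 ≈ 0.310 mm per year.
Length of B = 0.310 × 24 = 7.4 mm.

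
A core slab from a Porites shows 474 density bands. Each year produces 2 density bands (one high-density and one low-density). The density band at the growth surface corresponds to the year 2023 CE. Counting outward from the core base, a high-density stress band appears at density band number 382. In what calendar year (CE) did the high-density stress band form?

1977 CE

474 − 382 = 92 density bands lie beyond the high-density stress band toward the growth surface.
Dividing by 2 density bands per year: 92 / 2 = 46 years.
The density band at the growth surface is 2023 CE, so the high-density stress band dates to 2023 − 46 = 1977 CE.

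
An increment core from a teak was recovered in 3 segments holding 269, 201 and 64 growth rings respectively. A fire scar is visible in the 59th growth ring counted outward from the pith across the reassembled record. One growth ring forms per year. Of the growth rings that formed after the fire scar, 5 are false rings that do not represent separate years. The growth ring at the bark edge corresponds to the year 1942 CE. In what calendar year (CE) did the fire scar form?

Total growth rings = 269 + 201 + 64 = 534.
The fire scar sits at growth ring 59 from the pith, so 534 − 59 = 475 growth rings formed after it.
Removing the 5 false growth rings leaves 475 − 5 = 470 true growth rings beyond the fire scar.
The growth ring at the bark edge is 1942 CE, so the fire scar dates to 1942 − 470 = 1472 CE.

1472 CE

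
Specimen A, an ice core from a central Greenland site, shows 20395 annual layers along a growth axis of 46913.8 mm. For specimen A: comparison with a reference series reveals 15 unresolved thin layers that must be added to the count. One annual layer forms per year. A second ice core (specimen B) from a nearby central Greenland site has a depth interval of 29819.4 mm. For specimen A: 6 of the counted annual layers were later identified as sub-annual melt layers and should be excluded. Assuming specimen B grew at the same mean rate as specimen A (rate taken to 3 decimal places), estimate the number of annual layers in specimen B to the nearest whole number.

12971 annual layers

Specimen A: true annual layer count = 20395 − 6 + 15 = 20404.
A: Mean rate = 46913.8 mm / 20404 years ≈ 2.299 mm per year.
For B, 29819.4 / 2.299 = 12970.60 years ≈ 12971 annual layers.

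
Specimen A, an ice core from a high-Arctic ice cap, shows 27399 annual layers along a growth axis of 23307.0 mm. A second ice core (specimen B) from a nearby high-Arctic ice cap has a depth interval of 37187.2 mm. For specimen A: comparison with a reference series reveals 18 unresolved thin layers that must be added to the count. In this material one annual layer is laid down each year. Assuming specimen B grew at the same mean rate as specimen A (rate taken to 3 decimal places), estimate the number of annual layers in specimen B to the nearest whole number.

43750 annual layers

Specimen A: correcting the raw count gives 27399 + 18 = 27417 true annual layers.
A: Mean rate = 23307.0 mm / 27417 years ≈ 0.850 mm/yr.
Specimen B: 37187.2 mm / 0.850 mm per year = 43749.65 years ≈ 43750 annual layers.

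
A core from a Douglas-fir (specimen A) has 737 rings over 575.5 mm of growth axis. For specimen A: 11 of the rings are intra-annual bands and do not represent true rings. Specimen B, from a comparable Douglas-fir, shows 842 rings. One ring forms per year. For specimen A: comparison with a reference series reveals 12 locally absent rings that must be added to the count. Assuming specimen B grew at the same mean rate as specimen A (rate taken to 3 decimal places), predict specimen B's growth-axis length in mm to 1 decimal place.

656.8 mm

Specimen A: after corrections the count is 737 − 11 + 12 = 738 rings.
A: Mean rate = 575.5 mm / 738 years ≈ 0.780 mm per year.
For B, 0.780 mm/year × 842 years = 656.8 mm.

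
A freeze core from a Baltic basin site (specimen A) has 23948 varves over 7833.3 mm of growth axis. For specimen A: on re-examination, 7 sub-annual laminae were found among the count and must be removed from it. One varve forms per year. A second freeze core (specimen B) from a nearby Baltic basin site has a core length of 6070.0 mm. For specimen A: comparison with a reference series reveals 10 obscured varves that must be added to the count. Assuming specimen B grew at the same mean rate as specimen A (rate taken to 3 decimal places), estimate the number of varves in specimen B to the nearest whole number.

Specimen A: true varve count = 23948 − 7 + 10 = 23951.
A: Mean rate = 7833.3 mm / 23951 years ≈ 0.327 mm per year.
B spans 6070.0 / 0.327 = 18562.69 years ≈ 18563 varves.

18563 varves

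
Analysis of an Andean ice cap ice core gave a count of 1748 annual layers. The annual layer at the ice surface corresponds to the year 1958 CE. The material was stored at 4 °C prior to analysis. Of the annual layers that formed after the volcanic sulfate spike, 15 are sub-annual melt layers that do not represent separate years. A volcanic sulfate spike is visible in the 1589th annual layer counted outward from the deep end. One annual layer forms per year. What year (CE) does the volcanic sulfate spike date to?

1814 CE

1748 − 1589 = 159 annual layers lie beyond the volcanic sulfate spike toward the ice surface.
Removing the 15 false annual layers leaves 159 − 15 = 144 true annual layers beyond the volcanic sulfate spike.
Counting back 144 years from 1958 CE places the volcanic sulfate spike in 1958 − 144 = 1814 CE.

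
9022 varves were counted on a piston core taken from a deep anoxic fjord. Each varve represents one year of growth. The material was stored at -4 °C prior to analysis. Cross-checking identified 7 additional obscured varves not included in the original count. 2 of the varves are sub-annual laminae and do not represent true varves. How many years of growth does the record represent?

9027 years

Correcting the raw count gives 9022 − 2 + 7 = 9027 true varves.
At one varve per year, that is 9027 years.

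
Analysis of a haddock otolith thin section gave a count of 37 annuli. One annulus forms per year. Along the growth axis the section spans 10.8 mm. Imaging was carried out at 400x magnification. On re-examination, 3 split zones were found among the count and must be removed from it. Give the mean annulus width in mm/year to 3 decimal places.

0.318 mm/year

Adjusted count: 37 − 3 = 34 annuli.
Mean rate = 10.8 mm / 34 years ≈ 0.318 mm/year.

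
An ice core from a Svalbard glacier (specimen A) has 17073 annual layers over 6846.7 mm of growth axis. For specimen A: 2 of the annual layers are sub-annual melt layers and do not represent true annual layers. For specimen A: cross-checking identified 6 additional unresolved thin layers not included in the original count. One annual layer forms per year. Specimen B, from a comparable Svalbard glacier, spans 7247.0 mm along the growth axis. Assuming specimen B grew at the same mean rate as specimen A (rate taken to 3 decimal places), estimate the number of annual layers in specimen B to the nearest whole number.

18072 annual layers

Specimen A: correcting the raw count gives 17073 − 2 + 6 = 17077 true annual layers.
A: Extension rate ≈ 6846.7 / 17077 = 0.401 mm per year.
For B, 7247.0 / 0.401 = 18072.32 years ≈ 18072 annual layers.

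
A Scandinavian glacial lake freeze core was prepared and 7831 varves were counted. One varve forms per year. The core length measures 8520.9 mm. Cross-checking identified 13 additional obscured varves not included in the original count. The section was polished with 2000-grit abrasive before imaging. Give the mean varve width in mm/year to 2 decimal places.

After corrections the count is 7831 + 13 = 7844 varves.
8520.9 mm over 7844 years gives 8520.9 / 7844 ≈ 1.09 mm/year.

1.09 mm/year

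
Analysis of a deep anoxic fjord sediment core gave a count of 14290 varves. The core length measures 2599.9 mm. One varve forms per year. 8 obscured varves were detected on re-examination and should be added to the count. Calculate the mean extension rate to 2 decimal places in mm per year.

Correcting the raw count gives 14290 + 8 = 14298 true varves.
2599.9 mm over 14298 years gives 2599.9 / 14298 ≈ 0.18 mm per year.

0.18 mm per year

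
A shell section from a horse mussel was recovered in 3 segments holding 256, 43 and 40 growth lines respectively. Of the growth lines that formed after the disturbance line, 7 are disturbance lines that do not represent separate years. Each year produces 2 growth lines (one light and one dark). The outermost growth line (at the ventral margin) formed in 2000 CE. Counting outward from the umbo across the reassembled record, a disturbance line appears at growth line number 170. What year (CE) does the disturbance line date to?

1919 CE

Total growth lines = 256 + 43 + 40 = 339.
The disturbance line sits at growth line 170 from the umbo, so 339 − 170 = 169 growth lines formed after it.
Excluding 7 false growth lines: 169 − 7 = 162.
With 2 growth lines per year, 162 / 2 = 81 years.
The growth line at the ventral margin is 2000 CE, so the disturbance line dates to 2000 − 81 = 1919 CE.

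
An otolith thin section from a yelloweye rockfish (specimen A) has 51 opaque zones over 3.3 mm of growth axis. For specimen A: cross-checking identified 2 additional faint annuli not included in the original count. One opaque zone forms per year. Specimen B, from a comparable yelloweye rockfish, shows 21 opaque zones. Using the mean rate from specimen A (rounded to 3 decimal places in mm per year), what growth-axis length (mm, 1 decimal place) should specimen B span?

1.3 mm

Specimen A: true opaque zone count = 51 + 2 = 53.
A: Mean rate = 3.3 mm / 53 years ≈ 0.062 mm per year.
For B, 0.062 mm/year × 21 years = 1.3 mm.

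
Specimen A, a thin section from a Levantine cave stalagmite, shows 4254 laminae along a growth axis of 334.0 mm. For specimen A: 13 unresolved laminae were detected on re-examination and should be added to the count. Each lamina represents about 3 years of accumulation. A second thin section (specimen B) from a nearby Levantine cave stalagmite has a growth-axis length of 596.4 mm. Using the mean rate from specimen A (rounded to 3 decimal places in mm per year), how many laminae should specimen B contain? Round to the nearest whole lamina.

7646 laminae

Specimen A: true lamina count = 4254 + 13 = 4267.
Specimen A: multiplying by 3 years per lamina: 4267 × 3 = 12801 years.
A: Mean rate = 334.0 mm / 12801 years ≈ 0.026 mm/yr.
B spans 596.4 / 0.026 = 22938.46 years; at 3 years per lamina that is 22938.46 / 3 ≈ 7646 laminae.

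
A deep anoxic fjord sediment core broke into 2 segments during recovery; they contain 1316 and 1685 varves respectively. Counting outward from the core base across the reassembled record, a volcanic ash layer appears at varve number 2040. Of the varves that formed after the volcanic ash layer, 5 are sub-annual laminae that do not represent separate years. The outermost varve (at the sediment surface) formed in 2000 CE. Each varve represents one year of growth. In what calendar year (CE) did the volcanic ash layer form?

Total varves = 1316 + 1685 = 3001.
The volcanic ash layer sits at varve 2040 from the core base, so 3001 − 2040 = 961 varves formed after it.
Excluding 5 false varves: 961 − 5 = 956.
Counting back 956 years from 2000 CE places the volcanic ash layer in 2000 − 956 = 1044 CE.

1044 CE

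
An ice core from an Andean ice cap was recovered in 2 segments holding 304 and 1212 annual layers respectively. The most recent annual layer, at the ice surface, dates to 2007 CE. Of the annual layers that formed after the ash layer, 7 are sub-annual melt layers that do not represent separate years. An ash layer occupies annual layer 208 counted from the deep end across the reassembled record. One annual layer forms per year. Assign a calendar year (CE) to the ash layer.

Total annual layers = 304 + 1212 = 1516.
The ash layer sits at annual layer 208 from the deep end, so 1516 − 208 = 1308 annual layers formed after it.
Removing the 7 false annual layers leaves 1308 − 7 = 1301 true annual layers beyond the ash layer.
The annual layer at the ice surface is 2007 CE, so the ash layer dates to 2007 − 1301 = 706 CE.

706 CE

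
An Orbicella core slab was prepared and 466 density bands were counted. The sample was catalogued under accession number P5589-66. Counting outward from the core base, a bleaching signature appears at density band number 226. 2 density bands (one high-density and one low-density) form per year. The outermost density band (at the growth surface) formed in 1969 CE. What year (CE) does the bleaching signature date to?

Between density band 226 and the growth surface there are 466 − 226 = 240 density bands.
240 density bands at 2 per year is 240 / 2 = 120 years.
The density band at the growth surface is 1969 CE, so the bleaching signature dates to 1969 − 120 = 1849 CE.

1849 CE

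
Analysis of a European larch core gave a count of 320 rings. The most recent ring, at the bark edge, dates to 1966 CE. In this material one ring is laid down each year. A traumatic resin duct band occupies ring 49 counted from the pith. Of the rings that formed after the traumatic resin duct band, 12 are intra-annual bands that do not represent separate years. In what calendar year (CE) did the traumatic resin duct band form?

1707 CE

Between ring 49 and the bark edge there are 320 − 49 = 271 rings.
Removing the 12 false rings leaves 271 − 12 = 259 true rings beyond the traumatic resin duct band.
The ring at the bark edge is 1966 CE, so the traumatic resin duct band dates to 1966 − 259 = 1707 CE.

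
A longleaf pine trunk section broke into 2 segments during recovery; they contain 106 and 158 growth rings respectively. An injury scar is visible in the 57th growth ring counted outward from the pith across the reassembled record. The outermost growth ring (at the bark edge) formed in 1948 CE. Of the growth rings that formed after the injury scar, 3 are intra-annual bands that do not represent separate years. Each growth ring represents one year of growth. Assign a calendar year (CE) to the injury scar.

1744 CE

Total growth rings = 106 + 158 = 264.
The injury scar sits at growth ring 57 from the pith, so 264 − 57 = 207 growth rings formed after it.
Removing the 3 false growth rings leaves 207 − 3 = 204 true growth rings beyond the injury scar.
The growth ring at the bark edge is 1948 CE, so the injury scar dates to 1948 − 204 = 1744 CE.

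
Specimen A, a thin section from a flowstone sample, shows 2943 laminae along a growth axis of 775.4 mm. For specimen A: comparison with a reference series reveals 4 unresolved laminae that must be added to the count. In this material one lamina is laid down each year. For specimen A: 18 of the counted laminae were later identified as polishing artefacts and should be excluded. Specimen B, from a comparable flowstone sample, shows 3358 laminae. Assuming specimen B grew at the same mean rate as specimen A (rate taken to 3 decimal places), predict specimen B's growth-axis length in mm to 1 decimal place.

Specimen A: correcting the raw count gives 2943 − 18 + 4 = 2929 true laminae.
A: Extension rate ≈ 775.4 / 2929 = 0.265 mm/yr.
For B, 0.265 mm/year × 3358 years = 889.9 mm.

889.9 mm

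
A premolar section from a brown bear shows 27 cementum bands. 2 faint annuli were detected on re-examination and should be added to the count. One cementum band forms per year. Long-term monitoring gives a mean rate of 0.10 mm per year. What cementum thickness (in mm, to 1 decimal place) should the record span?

After corrections the count is 27 + 2 = 29 cementum bands.
29 years at 0.10 mm/year gives 0.10 × 29 = 2.9 mm.

2.9 mm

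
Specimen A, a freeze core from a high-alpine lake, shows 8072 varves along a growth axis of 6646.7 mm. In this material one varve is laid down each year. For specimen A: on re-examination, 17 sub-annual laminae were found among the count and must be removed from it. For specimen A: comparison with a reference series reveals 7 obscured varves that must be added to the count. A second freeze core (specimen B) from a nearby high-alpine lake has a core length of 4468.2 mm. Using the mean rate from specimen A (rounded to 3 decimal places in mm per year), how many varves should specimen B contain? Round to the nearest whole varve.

5423 varves

Specimen A: after corrections the count is 8072 − 17 + 7 = 8062 varves.
A: Extension rate ≈ 6646.7 / 8062 = 0.824 mm/yr.
Specimen B: 4468.2 mm / 0.824 mm per year = 5422.57 years ≈ 5423 varves.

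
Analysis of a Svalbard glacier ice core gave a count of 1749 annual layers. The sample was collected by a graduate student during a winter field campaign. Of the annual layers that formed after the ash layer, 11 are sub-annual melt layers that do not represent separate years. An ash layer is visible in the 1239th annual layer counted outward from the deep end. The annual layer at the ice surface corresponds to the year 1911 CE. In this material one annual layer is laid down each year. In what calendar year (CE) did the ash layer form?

1749 − 1239 = 510 annual layers lie beyond the ash layer toward the ice surface.
Excluding 11 false annual layers: 510 − 11 = 499.
Counting back 499 years from 1911 CE places the ash layer in 1911 − 499 = 1412 CE.

1412 CE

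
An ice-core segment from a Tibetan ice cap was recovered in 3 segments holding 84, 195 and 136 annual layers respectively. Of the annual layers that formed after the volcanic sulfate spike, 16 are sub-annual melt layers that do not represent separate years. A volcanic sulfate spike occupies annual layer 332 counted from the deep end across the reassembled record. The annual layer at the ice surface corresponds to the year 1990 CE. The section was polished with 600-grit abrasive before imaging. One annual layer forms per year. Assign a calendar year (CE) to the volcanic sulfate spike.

Total annual layers = 84 + 195 + 136 = 415.
The volcanic sulfate spike sits at annual layer 332 from the deep end, so 415 − 332 = 83 annual layers formed after it.
Removing the 16 false annual layers leaves 83 − 16 = 67 true annual layers beyond the volcanic sulfate spike.
Counting back 67 years from 1990 CE places the volcanic sulfate spike in 1990 − 67 = 1923 CE.

1923 CE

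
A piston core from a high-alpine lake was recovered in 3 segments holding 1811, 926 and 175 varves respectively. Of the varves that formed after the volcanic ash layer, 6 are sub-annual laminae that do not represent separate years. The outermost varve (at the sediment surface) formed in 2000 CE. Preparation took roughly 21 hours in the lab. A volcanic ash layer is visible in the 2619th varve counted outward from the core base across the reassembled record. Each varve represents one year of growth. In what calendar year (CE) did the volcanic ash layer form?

Total varves = 1811 + 926 + 175 = 2912.
Between varve 2619 and the sediment surface there are 2912 − 2619 = 293 varves.
293 − 6 false = 287 true varves after the volcanic ash layer.
Counting back 287 years from 2000 CE places the volcanic ash layer in 2000 − 287 = 1713 CE.

1713 CE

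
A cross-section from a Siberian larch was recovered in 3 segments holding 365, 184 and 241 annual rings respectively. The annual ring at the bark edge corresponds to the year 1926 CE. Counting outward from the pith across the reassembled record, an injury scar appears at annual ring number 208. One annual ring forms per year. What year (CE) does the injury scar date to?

Total annual rings = 365 + 184 + 241 = 790.
Between annual ring 208 and the bark edge there are 790 − 208 = 582 annual rings.
The annual ring at the bark edge is 1926 CE, so the injury scar dates to 1926 − 582 = 1344 CE.

1344 CE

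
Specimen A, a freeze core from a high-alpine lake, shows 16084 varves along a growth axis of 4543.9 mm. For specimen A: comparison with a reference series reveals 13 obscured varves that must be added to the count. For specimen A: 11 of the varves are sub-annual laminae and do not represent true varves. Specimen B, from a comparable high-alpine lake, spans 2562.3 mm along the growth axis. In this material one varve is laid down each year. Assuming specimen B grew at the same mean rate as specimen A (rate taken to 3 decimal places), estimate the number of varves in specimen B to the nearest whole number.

9086 varves

Specimen A: adjusted count: 16084 − 11 + 13 = 16086 varves.
A: Extension rate ≈ 4543.9 / 16086 = 0.282 mm per year.
Specimen B: 2562.3 mm / 0.282 mm per year = 9086.17 years ≈ 9086 varves.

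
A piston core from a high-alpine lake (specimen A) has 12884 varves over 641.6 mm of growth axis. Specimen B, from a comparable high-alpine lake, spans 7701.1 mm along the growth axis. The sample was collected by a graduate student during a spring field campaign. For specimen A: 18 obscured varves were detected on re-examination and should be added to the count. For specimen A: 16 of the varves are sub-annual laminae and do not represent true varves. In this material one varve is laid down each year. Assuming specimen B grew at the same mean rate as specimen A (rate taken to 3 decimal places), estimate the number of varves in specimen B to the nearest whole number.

154022 varves

Specimen A: adjusted count: 12884 − 16 + 18 = 12886 varves.
A: Mean rate = 641.6 mm / 12886 years ≈ 0.050 mm/yr.
For B, 7701.1 / 0.050 = 154022.00 years ≈ 154022 varves.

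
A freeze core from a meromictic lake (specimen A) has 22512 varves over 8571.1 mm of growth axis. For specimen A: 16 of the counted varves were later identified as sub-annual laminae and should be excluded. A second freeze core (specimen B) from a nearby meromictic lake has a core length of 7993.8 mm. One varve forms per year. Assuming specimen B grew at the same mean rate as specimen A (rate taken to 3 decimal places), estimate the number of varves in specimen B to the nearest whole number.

Specimen A: true varve count = 22512 − 16 = 22496.
A: 8571.1 mm over 22496 years gives 8571.1 / 22496 ≈ 0.381 mm/yr.
Specimen B: 7993.8 mm / 0.381 mm per year = 20981.10 years ≈ 20981 varves.

20981 varves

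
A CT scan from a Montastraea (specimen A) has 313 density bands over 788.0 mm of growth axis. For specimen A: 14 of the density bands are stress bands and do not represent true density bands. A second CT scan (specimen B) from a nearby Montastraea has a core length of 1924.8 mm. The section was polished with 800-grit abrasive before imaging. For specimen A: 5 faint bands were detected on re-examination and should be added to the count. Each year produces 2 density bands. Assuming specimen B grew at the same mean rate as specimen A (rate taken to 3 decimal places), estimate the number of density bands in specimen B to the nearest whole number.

Specimen A: correcting the raw count gives 313 − 14 + 5 = 304 true density bands.
Specimen A: 304 density bands at 2 per year is 304 / 2 = 152 years.
A: 788.0 mm over 152 years gives 788.0 / 152 ≈ 5.184 mm per year.
Specimen B: 1924.8 mm / 5.184 mm per year = 371.30 years; at 2 density bands per year that is 371.30 × 2 ≈ 743 density bands.

743 density bands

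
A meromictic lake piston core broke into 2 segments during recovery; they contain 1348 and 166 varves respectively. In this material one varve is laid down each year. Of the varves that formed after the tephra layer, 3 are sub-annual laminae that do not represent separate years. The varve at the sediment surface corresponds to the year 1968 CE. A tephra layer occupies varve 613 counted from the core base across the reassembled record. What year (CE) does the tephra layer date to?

Total varves = 1348 + 166 = 1514.
The tephra layer sits at varve 613 from the core base, so 1514 − 613 = 901 varves formed after it.
Removing the 3 false varves leaves 901 − 3 = 898 true varves beyond the tephra layer.
1968 − 898 = 1070 CE.

1070 CE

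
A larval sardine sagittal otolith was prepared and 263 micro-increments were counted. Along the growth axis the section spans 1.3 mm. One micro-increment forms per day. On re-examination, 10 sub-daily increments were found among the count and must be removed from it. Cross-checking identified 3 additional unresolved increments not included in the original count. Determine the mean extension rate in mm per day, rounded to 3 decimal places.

0.005 mm per day

True micro-increment count = 263 − 10 + 3 = 256.
Extension rate ≈ 1.3 / 256 = 0.005 mm per day.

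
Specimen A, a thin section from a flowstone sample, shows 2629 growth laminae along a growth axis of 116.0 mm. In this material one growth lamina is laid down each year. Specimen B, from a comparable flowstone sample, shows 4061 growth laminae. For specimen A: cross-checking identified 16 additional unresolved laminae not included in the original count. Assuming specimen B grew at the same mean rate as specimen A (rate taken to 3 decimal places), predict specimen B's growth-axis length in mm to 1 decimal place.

178.7 mm

Specimen A: true growth lamina count = 2629 + 16 = 2645.
A: Extension rate ≈ 116.0 / 2645 = 0.044 mm/year.
Length of B = 0.044 × 4061 = 178.7 mm.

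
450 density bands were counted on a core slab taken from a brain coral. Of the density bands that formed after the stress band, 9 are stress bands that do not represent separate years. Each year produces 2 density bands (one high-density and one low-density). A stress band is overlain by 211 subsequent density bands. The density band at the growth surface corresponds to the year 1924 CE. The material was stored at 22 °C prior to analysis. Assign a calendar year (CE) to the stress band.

211 density bands formed after the stress band.
211 − 9 false = 202 true density bands after the stress band.
With 2 density bands per year, 202 / 2 = 101 years.
Counting back 101 years from 1924 CE places the stress band in 1924 − 101 = 1823 CE.

1823 CE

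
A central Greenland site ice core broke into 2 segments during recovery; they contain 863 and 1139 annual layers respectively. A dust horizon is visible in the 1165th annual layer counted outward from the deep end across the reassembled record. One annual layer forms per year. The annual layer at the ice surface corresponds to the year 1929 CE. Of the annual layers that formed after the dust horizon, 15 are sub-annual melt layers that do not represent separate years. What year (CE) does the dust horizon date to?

1107 CE

Total annual layers = 863 + 1139 = 2002.
Between annual layer 1165 and the ice surface there are 2002 − 1165 = 837 annual layers.
Excluding 15 false annual layers: 837 − 15 = 822.
1929 − 822 = 1107 CE.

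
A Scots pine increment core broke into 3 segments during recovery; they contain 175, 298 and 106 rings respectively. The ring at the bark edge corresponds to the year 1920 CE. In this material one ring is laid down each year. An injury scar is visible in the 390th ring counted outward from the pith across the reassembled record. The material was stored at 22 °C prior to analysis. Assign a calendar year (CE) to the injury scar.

Total rings = 175 + 298 + 106 = 579.
579 − 390 = 189 rings lie beyond the injury scar toward the bark edge.
1920 − 189 = 1731 CE.

1731 CE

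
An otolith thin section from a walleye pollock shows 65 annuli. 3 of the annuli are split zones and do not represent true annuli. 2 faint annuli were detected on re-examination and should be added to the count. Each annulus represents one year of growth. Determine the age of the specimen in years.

Correcting the raw count gives 65 − 3 + 2 = 64 true annuli.
With a one-to-one annulus periodicity this is 64 years.

64 years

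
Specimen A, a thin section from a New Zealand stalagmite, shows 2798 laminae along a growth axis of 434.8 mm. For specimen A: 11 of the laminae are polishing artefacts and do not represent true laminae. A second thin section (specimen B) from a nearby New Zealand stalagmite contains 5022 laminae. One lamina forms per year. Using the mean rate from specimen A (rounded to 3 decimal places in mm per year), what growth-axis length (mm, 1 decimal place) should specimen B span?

Specimen A: true lamina count = 2798 − 11 = 2787.
A: Extension rate ≈ 434.8 / 2787 = 0.156 mm/year.
For B, 0.156 mm/year × 5022 years = 783.4 mm.

783.4 mm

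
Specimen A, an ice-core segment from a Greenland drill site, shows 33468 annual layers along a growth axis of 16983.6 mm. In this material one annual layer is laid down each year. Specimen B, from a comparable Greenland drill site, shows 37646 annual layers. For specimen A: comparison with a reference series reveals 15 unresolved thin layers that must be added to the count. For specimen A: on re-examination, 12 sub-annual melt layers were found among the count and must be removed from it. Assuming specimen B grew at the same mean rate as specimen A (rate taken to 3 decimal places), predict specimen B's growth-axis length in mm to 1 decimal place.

19086.5 mm

Specimen A: after corrections the count is 33468 − 12 + 15 = 33471 annual layers.
A: 16983.6 mm over 33471 years gives 16983.6 / 33471 ≈ 0.507 mm per year.
Length of B = 0.507 × 37646 = 19086.5 mm.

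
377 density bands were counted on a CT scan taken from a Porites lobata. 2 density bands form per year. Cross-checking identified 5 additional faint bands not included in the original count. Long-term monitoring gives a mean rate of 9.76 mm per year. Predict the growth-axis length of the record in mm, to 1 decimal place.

After corrections the count is 377 + 5 = 382 density bands.
382 density bands at 2 per year is 382 / 2 = 191 years.
Length ≈ 9.76 × 191 = 1864.2 mm.

1864.2 mm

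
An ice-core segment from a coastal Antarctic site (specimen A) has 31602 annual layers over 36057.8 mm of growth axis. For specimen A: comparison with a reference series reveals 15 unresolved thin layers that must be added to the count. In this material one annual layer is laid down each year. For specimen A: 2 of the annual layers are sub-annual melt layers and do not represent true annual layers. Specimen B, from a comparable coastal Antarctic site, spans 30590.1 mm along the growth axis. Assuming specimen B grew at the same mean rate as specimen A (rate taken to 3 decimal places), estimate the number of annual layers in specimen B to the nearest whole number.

26810 annual layers

Specimen A: adjusted count: 31602 − 2 + 15 = 31615 annual layers.
A: 36057.8 mm over 31615 years gives 36057.8 / 31615 ≈ 1.141 mm per year.
Specimen B: 30590.1 mm / 1.141 mm per year = 26809.90 years ≈ 26810 annual layers.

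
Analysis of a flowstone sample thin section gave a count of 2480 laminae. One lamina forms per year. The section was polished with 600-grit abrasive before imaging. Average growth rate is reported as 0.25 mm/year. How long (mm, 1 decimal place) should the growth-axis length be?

620.0 mm

2480 years of growth are recorded.
2480 years at 0.25 mm/year gives 0.25 × 2480 = 620.0 mm.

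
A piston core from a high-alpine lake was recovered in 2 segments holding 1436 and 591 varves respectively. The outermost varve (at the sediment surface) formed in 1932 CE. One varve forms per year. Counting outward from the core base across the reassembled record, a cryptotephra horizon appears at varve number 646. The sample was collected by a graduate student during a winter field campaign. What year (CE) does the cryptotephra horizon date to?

551 CE

Total varves = 1436 + 591 = 2027.
Between varve 646 and the sediment surface there are 2027 − 646 = 1381 varves.
1932 − 1381 = 551 CE.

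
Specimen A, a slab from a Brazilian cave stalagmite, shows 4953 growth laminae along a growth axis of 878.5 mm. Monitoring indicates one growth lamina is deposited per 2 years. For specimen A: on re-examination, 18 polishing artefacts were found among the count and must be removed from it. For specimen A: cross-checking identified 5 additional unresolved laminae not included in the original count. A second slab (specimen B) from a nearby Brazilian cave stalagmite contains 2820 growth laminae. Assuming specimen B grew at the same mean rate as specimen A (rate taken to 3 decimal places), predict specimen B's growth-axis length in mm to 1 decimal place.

502.0 mm

Specimen A: correcting the raw count gives 4953 − 18 + 5 = 4940 true growth laminae.
Specimen A: multiplying by 2 years per growth lamina: 4940 × 2 = 9880 years.
A: Extension rate ≈ 878.5 / 9880 = 0.089 mm/year.
Specimen B: multiplying by 2 years per growth lamina: 2820 × 2 = 5640 years. Length of B = 0.089 × 5640 = 502.0 mm.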